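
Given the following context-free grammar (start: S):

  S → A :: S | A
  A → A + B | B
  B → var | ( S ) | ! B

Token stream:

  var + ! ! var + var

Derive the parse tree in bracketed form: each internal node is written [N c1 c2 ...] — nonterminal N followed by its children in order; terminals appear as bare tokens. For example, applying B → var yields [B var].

S
A
A + B
A + B + B
B + B + B
var + B + B
var + ! B + B
var + ! ! B + B
var + ! ! var + B
var + ! ! var + var

[S [A [A [A [B var]] + [B ! [B ! [B var]]]] + [B var]]]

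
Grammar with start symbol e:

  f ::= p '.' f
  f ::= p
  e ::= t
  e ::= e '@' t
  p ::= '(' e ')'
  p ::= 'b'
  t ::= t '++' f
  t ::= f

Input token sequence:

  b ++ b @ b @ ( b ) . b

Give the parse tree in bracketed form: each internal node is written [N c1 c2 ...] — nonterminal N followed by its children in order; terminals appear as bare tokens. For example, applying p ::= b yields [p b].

e
e @ t
e @ t @ t
t @ t @ t
t ++ f @ t @ t
f ++ f @ t @ t
p ++ f @ t @ t
b ++ f @ t @ t
b ++ p @ t @ t
b ++ b @ t @ t
b ++ b @ f @ t
b ++ b @ p @ t
b ++ b @ b @ t
b ++ b @ b @ f
b ++ b @ b @ p . f
b ++ b @ b @ ( e ) . f
b ++ b @ b @ ( t ) . f
b ++ b @ b @ ( f ) . f
b ++ b @ b @ ( p ) . f
b ++ b @ b @ ( b ) . f
b ++ b @ b @ ( b ) . p
b ++ b @ b @ ( b ) . b

[e [e [e [t [t [f [p b]]] ++ [f [p b]]]] @ [t [f [p b]]]] @ [t [f [p ( [e [t [f [p b]]]] )] . [f [p b]]]]]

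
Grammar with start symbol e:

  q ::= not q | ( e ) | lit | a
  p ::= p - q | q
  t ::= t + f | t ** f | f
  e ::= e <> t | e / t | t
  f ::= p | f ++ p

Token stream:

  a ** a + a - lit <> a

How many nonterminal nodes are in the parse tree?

[e [e [t [t [t [f [p [q a]]]] ** [f [p [q a]]]] + [f [p [p [q a]] - [q lit]]]]] <> [t [f [p [q a]]]]]

20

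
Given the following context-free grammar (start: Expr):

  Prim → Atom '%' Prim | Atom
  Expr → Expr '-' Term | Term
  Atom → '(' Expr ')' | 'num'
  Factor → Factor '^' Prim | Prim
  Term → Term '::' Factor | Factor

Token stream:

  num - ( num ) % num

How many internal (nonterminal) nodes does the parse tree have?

17

[Expr [Expr [Term [Factor [Prim [Atom num]]]]] - [Term [Factor [Prim [Atom ( [Expr [Term [Factor [Prim [Atom num]]]]] )] % [Prim [Atom num]]]]]]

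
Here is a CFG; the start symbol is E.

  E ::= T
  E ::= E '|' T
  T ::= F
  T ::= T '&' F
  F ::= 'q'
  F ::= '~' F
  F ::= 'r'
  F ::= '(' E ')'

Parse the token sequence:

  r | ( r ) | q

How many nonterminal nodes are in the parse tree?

[E [E [E [T [F r]]] | [T [F ( [E [T [F r]]] )]]] | [T [F q]]]

12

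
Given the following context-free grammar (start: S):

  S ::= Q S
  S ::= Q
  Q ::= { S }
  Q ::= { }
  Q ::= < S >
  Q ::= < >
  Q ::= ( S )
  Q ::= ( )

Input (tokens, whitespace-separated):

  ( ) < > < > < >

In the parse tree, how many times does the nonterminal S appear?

4

[S [Q ( )] [S [Q < >] [S [Q < >] [S [Q < >]]]]]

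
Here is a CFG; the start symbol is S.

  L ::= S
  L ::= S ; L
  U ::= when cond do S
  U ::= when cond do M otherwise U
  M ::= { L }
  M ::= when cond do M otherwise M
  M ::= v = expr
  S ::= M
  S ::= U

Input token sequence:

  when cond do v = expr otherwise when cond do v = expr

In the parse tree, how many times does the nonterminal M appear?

[S [U when cond do [M v = expr] otherwise [U when cond do [S [M v = expr]]]]]

2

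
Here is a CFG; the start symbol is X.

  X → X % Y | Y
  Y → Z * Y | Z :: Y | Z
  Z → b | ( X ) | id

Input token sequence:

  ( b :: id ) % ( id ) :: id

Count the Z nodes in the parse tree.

[X [X [Y [Z ( [X [Y [Z b] :: [Y [Z id]]]] )]]] % [Y [Z ( [X [Y [Z id]]] )] :: [Y [Z id]]]]

6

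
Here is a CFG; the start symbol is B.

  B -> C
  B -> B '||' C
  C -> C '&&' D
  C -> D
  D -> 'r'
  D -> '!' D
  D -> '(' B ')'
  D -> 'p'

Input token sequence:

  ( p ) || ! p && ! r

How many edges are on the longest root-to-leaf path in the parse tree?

7

[B [B [C [D ( [B [C [D p]]] )]]] || [C [C [D ! [D p]]] && [D ! [D r]]]]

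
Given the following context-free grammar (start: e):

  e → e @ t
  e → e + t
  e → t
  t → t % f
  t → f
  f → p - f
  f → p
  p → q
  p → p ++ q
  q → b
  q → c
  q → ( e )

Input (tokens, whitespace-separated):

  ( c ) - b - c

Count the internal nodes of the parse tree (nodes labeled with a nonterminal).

16

[e [t [f [p [q ( [e [t [f [p [q c]]]]] )]] - [f [p [q b]] - [f [p [q c]]]]]]]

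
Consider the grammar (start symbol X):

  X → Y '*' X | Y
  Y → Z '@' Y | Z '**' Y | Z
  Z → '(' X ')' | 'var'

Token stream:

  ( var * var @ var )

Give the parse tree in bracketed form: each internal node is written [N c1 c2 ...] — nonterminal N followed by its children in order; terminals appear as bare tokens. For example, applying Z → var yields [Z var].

[X [Y [Z ( [X [Y [Z var]] * [X [Y [Z var] @ [Y [Z var]]]]] )]]]

X
Y
Z
( X )
( Y * X )
( Z * X )
( var * X )
( var * Y )
( var * Z @ Y )
( var * var @ Y )
( var * var @ Z )
( var * var @ var )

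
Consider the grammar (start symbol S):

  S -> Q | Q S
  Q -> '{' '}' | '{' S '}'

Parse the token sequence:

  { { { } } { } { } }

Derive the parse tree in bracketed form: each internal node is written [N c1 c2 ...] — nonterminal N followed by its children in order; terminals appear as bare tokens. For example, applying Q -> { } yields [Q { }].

S
Q
{ S }
{ Q S }
{ { S } S }
{ { Q } S }
{ { { } } S }
{ { { } } Q S }
{ { { } } { } S }
{ { { } } { } Q }
{ { { } } { } { } }

[S [Q { [S [Q { [S [Q { }]] }] [S [Q { }] [S [Q { }]]]] }]]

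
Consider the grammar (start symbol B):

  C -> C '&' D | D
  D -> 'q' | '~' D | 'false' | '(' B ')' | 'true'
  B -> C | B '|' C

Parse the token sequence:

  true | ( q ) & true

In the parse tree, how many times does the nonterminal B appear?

[B [B [C [D true]]] | [C [C [D ( [B [C [D q]]] )]] & [D true]]]

3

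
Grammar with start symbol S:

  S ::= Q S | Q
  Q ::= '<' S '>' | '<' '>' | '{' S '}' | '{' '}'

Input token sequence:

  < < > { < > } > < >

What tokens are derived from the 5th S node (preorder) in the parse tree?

[S [Q < [S [Q < >] [S [Q { [S [Q < >]] }]]] >] [S [Q < >]]]

< >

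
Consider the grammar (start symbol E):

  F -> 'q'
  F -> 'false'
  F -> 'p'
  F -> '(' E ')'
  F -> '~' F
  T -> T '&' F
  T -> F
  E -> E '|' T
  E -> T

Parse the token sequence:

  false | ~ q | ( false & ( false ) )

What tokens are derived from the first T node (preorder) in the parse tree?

false

[E [E [E [T [F false]]] | [T [F ~ [F q]]]] | [T [F ( [E [T [T [F false]] & [F ( [E [T [F false]]] )]]] )]]]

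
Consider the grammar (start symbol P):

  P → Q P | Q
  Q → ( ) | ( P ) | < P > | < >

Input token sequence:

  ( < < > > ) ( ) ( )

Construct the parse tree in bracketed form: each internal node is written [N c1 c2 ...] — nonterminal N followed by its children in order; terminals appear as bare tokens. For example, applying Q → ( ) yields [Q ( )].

P
Q P
( P ) P
( Q ) P
( < P > ) P
( < Q > ) P
( < < > > ) P
( < < > > ) Q P
( < < > > ) ( ) P
( < < > > ) ( ) Q
( < < > > ) ( ) ( )

[P [Q ( [P [Q < [P [Q < >]] >]] )] [P [Q ( )] [P [Q ( )]]]]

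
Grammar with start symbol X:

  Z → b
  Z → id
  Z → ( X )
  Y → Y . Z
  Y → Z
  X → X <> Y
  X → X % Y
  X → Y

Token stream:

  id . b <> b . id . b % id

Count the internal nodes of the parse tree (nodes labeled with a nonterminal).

[X [X [X [Y [Y [Z id]] . [Z b]]] <> [Y [Y [Y [Z b]] . [Z id]] . [Z b]]] % [Y [Z id]]]

15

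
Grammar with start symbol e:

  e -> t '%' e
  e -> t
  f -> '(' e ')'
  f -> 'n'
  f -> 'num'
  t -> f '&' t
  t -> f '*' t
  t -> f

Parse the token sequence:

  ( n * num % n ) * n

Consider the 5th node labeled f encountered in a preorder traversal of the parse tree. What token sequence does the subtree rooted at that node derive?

[e [t [f ( [e [t [f n] * [t [f num]]] % [e [t [f n]]]] )] * [t [f n]]]]

n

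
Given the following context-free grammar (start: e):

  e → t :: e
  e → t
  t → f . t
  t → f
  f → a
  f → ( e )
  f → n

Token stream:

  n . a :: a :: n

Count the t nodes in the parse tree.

4

[e [t [f n] . [t [f a]]] :: [e [t [f a]] :: [e [t [f n]]]]]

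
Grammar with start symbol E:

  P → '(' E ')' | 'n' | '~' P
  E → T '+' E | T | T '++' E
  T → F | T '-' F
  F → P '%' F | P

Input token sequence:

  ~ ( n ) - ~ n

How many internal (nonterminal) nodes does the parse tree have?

[E [T [T [F [P ~ [P ( [E [T [F [P n]]]] )]]]] - [F [P ~ [P n]]]]]

13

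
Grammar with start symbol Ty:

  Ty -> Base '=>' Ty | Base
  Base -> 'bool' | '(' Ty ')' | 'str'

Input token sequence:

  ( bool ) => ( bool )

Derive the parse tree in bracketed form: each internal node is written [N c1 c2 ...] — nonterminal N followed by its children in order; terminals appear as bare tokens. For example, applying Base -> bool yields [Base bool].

Ty
Base => Ty
( Ty ) => Ty
( Base ) => Ty
( bool ) => Ty
( bool ) => Base
( bool ) => ( Ty )
( bool ) => ( Base )
( bool ) => ( bool )

[Ty [Base ( [Ty [Base bool]] )] => [Ty [Base ( [Ty [Base bool]] )]]]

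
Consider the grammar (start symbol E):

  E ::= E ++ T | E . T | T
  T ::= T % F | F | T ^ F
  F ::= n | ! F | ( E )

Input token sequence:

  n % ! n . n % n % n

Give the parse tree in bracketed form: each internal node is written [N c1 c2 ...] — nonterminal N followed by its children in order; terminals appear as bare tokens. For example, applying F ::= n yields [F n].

E
E . T
T . T
T % F . T
F % F . T
n % F . T
n % ! F . T
n % ! n . T
n % ! n . T % F
n % ! n . T % F % F
n % ! n . F % F % F
n % ! n . n % F % F
n % ! n . n % n % F
n % ! n . n % n % n

[E [E [T [T [F n]] % [F ! [F n]]]] . [T [T [T [F n]] % [F n]] % [F n]]]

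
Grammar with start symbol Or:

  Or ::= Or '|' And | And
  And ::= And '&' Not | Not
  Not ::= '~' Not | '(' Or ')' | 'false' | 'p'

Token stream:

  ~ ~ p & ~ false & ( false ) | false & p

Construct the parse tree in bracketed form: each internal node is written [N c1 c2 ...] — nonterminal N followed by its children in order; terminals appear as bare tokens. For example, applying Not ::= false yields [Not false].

[Or [Or [And [And [And [Not ~ [Not ~ [Not p]]]] & [Not ~ [Not false]]] & [Not ( [Or [And [Not false]]] )]]] | [And [And [Not false]] & [Not p]]]

Or
Or | And
And | And
And & Not | And
And & Not & Not | And
Not & Not & Not | And
~ Not & Not & Not | And
~ ~ Not & Not & Not | And
~ ~ p & Not & Not | And
~ ~ p & ~ Not & Not | And
~ ~ p & ~ false & Not | And
~ ~ p & ~ false & ( Or ) | And
~ ~ p & ~ false & ( And ) | And
~ ~ p & ~ false & ( Not ) | And
~ ~ p & ~ false & ( false ) | And
~ ~ p & ~ false & ( false ) | And & Not
~ ~ p & ~ false & ( false ) | Not & Not
~ ~ p & ~ false & ( false ) | false & Not
~ ~ p & ~ false & ( false ) | false & p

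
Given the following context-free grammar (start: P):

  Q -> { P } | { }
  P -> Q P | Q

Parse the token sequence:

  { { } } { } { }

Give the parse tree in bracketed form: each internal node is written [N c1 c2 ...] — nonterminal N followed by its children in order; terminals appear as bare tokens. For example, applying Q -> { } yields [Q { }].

[P [Q { [P [Q { }]] }] [P [Q { }] [P [Q { }]]]]

P
Q P
{ P } P
{ Q } P
{ { } } P
{ { } } Q P
{ { } } { } P
{ { } } { } Q
{ { } } { } { }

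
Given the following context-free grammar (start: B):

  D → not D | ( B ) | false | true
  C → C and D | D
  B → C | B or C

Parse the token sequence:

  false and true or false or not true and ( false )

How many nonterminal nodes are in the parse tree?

[B [B [B [C [C [D false]] and [D true]]] or [C [D false]]] or [C [C [D not [D true]]] and [D ( [B [C [D false]]] )]]]

17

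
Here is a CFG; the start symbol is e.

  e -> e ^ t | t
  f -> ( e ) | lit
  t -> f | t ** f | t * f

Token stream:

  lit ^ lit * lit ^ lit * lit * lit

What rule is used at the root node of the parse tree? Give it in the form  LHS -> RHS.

[e [e [e [t [f lit]]] ^ [t [t [f lit]] * [f lit]]] ^ [t [t [t [f lit]] * [f lit]] * [f lit]]]

e -> e ^ t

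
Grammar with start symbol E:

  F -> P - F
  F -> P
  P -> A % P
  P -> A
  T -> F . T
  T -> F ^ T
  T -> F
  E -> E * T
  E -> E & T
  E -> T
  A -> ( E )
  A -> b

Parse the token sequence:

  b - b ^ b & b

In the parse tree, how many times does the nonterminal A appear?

[E [E [T [F [P [A b]] - [F [P [A b]]]] ^ [T [F [P [A b]]]]]] & [T [F [P [A b]]]]]

4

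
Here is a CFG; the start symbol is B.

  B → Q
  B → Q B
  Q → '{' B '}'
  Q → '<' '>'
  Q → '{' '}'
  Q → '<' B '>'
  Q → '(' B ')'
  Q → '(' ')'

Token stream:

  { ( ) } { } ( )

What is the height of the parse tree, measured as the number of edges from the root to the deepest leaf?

[B [Q { [B [Q ( )]] }] [B [Q { }] [B [Q ( )]]]]

4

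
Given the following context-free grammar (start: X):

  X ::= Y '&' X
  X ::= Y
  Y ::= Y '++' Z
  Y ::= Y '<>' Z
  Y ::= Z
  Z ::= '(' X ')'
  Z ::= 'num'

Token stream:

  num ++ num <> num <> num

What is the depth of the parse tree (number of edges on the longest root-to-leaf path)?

[X [Y [Y [Y [Y [Z num]] ++ [Z num]] <> [Z num]] <> [Z num]]]

6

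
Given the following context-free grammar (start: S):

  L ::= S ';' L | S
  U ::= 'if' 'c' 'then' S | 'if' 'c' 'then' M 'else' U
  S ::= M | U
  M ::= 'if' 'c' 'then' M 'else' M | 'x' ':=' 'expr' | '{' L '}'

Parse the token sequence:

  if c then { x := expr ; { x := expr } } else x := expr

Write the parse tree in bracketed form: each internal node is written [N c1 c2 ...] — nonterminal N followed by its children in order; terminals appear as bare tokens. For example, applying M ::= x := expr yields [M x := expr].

S
M
if c then M else M
if c then { L } else M
if c then { S ; L } else M
if c then { M ; L } else M
if c then { x := expr ; L } else M
if c then { x := expr ; S } else M
if c then { x := expr ; M } else M
if c then { x := expr ; { L } } else M
if c then { x := expr ; { S } } else M
if c then { x := expr ; { M } } else M
if c then { x := expr ; { x := expr } } else M
if c then { x := expr ; { x := expr } } else x := expr

[S [M if c then [M { [L [S [M x := expr]] ; [L [S [M { [L [S [M x := expr]]] }]]]] }] else [M x := expr]]]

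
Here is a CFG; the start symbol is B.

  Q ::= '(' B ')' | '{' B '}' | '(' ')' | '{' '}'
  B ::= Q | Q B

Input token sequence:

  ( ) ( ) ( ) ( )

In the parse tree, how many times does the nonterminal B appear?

4

[B [Q ( )] [B [Q ( )] [B [Q ( )] [B [Q ( )]]]]]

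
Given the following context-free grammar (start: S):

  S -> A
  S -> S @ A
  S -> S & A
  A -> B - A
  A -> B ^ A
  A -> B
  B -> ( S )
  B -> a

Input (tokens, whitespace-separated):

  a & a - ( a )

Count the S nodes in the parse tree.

3

[S [S [A [B a]]] & [A [B a] - [A [B ( [S [A [B a]]] )]]]]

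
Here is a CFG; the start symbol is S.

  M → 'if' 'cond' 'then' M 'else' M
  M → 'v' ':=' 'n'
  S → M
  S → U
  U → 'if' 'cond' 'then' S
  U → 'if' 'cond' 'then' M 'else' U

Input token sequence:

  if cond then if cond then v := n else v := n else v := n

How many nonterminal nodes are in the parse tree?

6

[S [M if cond then [M if cond then [M v := n] else [M v := n]] else [M v := n]]]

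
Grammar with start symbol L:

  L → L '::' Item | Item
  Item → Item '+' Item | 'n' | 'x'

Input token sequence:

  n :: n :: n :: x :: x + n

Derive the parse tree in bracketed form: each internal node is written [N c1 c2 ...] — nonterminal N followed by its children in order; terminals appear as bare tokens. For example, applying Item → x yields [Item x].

[L [L [L [L [L [Item n]] :: [Item n]] :: [Item n]] :: [Item x]] :: [Item [Item x] + [Item n]]]

L
L :: Item
L :: Item :: Item
L :: Item :: Item :: Item
L :: Item :: Item :: Item :: Item
Item :: Item :: Item :: Item :: Item
n :: Item :: Item :: Item :: Item
n :: n :: Item :: Item :: Item
n :: n :: n :: Item :: Item
n :: n :: n :: x :: Item
n :: n :: n :: x :: Item + Item
n :: n :: n :: x :: x + Item
n :: n :: n :: x :: x + n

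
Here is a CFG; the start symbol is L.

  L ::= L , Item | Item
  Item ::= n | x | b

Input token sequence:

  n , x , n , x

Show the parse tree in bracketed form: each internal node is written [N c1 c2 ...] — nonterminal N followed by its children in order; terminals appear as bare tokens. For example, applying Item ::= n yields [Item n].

L
L , Item
L , Item , Item
L , Item , Item , Item
Item , Item , Item , Item
n , Item , Item , Item
n , x , Item , Item
n , x , n , Item
n , x , n , x

[L [L [L [L [Item n]] , [Item x]] , [Item n]] , [Item x]]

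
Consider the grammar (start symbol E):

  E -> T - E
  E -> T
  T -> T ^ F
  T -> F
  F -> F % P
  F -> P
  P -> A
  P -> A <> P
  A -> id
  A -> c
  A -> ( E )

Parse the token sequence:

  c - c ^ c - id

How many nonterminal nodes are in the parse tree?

19

[E [T [F [P [A c]]]] - [E [T [T [F [P [A c]]]] ^ [F [P [A c]]]] - [E [T [F [P [A id]]]]]]]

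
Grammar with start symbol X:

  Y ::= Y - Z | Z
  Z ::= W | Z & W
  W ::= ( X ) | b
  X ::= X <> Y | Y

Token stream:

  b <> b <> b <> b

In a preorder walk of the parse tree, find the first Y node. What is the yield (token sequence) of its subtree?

b

[X [X [X [X [Y [Z [W b]]]] <> [Y [Z [W b]]]] <> [Y [Z [W b]]]] <> [Y [Z [W b]]]]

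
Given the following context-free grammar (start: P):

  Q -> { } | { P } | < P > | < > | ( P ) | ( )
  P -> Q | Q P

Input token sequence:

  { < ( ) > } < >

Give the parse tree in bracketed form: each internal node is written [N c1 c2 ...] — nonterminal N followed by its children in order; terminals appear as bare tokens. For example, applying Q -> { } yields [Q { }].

P
Q P
{ P } P
{ Q } P
{ < P > } P
{ < Q > } P
{ < ( ) > } P
{ < ( ) > } Q
{ < ( ) > } < >

[P [Q { [P [Q < [P [Q ( )]] >]] }] [P [Q < >]]]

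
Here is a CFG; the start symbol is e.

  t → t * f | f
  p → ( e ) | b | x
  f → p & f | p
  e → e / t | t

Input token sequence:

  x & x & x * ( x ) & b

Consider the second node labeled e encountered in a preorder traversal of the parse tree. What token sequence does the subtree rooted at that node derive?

[e [t [t [f [p x] & [f [p x] & [f [p x]]]]] * [f [p ( [e [t [f [p x]]]] )] & [f [p b]]]]]

x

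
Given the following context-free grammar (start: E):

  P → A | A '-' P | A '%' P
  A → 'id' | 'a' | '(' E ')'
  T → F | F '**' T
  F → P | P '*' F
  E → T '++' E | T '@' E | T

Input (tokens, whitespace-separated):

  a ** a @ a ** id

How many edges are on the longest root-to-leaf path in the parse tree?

7

[E [T [F [P [A a]]] ** [T [F [P [A a]]]]] @ [E [T [F [P [A a]]] ** [T [F [P [A id]]]]]]]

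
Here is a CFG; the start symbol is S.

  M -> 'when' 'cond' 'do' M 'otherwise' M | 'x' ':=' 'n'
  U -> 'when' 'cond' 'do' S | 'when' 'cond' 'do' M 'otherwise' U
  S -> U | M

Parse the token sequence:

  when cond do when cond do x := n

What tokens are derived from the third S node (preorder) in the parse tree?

[S [U when cond do [S [U when cond do [S [M x := n]]]]]]

x := n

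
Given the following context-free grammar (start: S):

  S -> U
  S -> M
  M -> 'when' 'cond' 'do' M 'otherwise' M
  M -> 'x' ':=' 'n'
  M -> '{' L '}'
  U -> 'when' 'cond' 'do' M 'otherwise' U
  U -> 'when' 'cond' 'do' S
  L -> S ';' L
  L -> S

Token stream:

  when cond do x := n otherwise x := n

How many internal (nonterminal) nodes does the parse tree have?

[S [M when cond do [M x := n] otherwise [M x := n]]]

4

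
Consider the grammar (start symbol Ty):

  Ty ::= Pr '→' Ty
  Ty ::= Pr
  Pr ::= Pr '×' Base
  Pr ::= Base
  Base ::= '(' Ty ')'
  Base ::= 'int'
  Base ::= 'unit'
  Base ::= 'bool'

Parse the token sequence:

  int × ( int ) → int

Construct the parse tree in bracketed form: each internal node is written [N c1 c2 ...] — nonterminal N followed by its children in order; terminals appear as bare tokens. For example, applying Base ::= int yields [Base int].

[Ty [Pr [Pr [Base int]] × [Base ( [Ty [Pr [Base int]]] )]] → [Ty [Pr [Base int]]]]

Ty
Pr → Ty
Pr × Base → Ty
Base × Base → Ty
int × Base → Ty
int × ( Ty ) → Ty
int × ( Pr ) → Ty
int × ( Base ) → Ty
int × ( int ) → Ty
int × ( int ) → Pr
int × ( int ) → Base
int × ( int ) → int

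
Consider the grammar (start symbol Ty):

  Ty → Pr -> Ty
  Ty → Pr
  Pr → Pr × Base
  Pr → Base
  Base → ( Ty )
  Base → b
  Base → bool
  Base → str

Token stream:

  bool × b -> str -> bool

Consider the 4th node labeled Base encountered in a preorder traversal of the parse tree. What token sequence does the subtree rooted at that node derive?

[Ty [Pr [Pr [Base bool]] × [Base b]] -> [Ty [Pr [Base str]] -> [Ty [Pr [Base bool]]]]]

bool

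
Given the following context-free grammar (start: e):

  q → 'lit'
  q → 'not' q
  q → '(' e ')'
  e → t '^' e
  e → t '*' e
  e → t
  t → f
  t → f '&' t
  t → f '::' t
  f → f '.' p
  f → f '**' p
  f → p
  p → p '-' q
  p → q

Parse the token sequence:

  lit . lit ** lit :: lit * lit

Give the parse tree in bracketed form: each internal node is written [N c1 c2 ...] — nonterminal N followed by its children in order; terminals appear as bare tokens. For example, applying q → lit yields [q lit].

[e [t [f [f [f [p [q lit]]] . [p [q lit]]] ** [p [q lit]]] :: [t [f [p [q lit]]]]] * [e [t [f [p [q lit]]]]]]

e
t * e
f :: t * e
f ** p :: t * e
f . p ** p :: t * e
p . p ** p :: t * e
q . p ** p :: t * e
lit . p ** p :: t * e
lit . q ** p :: t * e
lit . lit ** p :: t * e
lit . lit ** q :: t * e
lit . lit ** lit :: t * e
lit . lit ** lit :: f * e
lit . lit ** lit :: p * e
lit . lit ** lit :: q * e
lit . lit ** lit :: lit * e
lit . lit ** lit :: lit * t
lit . lit ** lit :: lit * f
lit . lit ** lit :: lit * p
lit . lit ** lit :: lit * q
lit . lit ** lit :: lit * lit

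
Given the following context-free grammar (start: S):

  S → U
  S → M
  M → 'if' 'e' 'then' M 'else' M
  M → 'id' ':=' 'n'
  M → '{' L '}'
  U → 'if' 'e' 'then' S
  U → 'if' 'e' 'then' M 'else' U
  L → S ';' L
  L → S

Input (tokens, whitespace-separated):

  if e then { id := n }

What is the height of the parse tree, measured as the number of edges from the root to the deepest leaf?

[S [U if e then [S [M { [L [S [M id := n]]] }]]]]

7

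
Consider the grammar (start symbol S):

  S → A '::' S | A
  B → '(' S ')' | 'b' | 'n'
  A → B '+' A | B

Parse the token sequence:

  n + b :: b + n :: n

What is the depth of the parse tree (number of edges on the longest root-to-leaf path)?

[S [A [B n] + [A [B b]]] :: [S [A [B b] + [A [B n]]] :: [S [A [B n]]]]]

5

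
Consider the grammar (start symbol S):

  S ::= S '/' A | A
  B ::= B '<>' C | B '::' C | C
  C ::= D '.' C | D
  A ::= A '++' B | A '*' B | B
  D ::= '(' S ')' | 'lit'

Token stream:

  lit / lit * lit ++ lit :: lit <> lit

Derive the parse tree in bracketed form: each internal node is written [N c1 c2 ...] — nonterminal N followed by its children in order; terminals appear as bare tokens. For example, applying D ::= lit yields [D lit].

[S [S [A [B [C [D lit]]]]] / [A [A [A [B [C [D lit]]]] * [B [C [D lit]]]] ++ [B [B [B [C [D lit]]] :: [C [D lit]]] <> [C [D lit]]]]]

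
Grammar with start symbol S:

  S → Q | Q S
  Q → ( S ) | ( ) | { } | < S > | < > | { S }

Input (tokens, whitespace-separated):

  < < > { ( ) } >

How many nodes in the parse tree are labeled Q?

[S [Q < [S [Q < >] [S [Q { [S [Q ( )]] }]]] >]]

4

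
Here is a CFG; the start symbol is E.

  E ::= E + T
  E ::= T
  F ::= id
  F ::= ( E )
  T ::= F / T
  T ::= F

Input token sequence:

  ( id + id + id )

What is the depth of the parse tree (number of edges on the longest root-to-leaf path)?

8

[E [T [F ( [E [E [E [T [F id]]] + [T [F id]]] + [T [F id]]] )]]]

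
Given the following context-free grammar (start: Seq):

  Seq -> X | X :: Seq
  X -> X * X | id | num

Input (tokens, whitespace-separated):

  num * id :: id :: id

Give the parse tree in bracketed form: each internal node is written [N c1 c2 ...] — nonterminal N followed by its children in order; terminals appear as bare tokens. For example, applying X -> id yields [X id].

[Seq [X [X num] * [X id]] :: [Seq [X id] :: [Seq [X id]]]]

Seq
X :: Seq
X * X :: Seq
num * X :: Seq
num * id :: Seq
num * id :: X :: Seq
num * id :: id :: Seq
num * id :: id :: X
num * id :: id :: id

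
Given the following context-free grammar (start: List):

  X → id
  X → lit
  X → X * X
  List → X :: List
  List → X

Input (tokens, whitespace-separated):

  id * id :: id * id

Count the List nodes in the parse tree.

2

[List [X [X id] * [X id]] :: [List [X [X id] * [X id]]]]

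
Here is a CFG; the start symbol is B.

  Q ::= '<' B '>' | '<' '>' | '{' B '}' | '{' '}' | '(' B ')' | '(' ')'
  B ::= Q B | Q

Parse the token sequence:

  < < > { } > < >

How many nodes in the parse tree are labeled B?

[B [Q < [B [Q < >] [B [Q { }]]] >] [B [Q < >]]]

4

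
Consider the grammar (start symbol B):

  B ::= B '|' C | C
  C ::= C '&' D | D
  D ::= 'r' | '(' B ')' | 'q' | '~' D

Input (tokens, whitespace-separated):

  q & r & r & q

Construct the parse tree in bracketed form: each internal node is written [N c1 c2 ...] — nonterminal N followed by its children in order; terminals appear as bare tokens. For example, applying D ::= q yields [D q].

B
C
C & D
C & D & D
C & D & D & D
D & D & D & D
q & D & D & D
q & r & D & D
q & r & r & D
q & r & r & q

[B [C [C [C [C [D q]] & [D r]] & [D r]] & [D q]]]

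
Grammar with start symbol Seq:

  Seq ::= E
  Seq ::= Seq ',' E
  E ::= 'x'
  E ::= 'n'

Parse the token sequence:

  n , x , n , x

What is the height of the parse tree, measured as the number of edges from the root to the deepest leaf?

5

[Seq [Seq [Seq [Seq [E n]] , [E x]] , [E n]] , [E x]]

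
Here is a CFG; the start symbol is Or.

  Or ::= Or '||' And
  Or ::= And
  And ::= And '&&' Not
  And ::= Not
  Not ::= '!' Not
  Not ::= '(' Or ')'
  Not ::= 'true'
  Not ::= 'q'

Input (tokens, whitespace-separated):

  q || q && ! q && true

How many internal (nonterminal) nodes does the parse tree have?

[Or [Or [And [Not q]]] || [And [And [And [Not q]] && [Not ! [Not q]]] && [Not true]]]

11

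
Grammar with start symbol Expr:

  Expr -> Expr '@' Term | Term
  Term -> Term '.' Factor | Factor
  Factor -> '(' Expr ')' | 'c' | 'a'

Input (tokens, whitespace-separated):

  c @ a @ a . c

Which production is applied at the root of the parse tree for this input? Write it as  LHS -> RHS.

Expr -> Expr '@' Term

[Expr [Expr [Expr [Term [Factor c]]] @ [Term [Factor a]]] @ [Term [Term [Factor a]] . [Factor c]]]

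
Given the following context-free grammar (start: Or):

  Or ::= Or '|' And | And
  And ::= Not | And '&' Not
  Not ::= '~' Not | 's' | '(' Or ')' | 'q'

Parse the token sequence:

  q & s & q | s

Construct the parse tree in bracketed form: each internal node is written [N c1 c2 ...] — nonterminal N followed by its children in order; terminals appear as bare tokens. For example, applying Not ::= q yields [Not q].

Or
Or | And
And | And
And & Not | And
And & Not & Not | And
Not & Not & Not | And
q & Not & Not | And
q & s & Not | And
q & s & q | And
q & s & q | Not
q & s & q | s

[Or [Or [And [And [And [Not q]] & [Not s]] & [Not q]]] | [And [Not s]]]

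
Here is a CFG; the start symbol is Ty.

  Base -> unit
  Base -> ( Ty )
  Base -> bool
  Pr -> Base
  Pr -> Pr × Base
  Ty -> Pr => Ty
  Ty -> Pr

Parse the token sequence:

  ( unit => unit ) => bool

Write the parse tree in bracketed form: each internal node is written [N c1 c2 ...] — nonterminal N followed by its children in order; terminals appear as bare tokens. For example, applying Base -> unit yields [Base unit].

Ty
Pr => Ty
Base => Ty
( Ty ) => Ty
( Pr => Ty ) => Ty
( Base => Ty ) => Ty
( unit => Ty ) => Ty
( unit => Pr ) => Ty
( unit => Base ) => Ty
( unit => unit ) => Ty
( unit => unit ) => Pr
( unit => unit ) => Base
( unit => unit ) => bool

[Ty [Pr [Base ( [Ty [Pr [Base unit]] => [Ty [Pr [Base unit]]]] )]] => [Ty [Pr [Base bool]]]]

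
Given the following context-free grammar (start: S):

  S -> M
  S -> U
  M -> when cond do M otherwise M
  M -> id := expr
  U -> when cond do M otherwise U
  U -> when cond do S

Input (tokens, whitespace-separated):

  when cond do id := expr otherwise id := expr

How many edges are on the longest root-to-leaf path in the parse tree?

[S [M when cond do [M id := expr] otherwise [M id := expr]]]

3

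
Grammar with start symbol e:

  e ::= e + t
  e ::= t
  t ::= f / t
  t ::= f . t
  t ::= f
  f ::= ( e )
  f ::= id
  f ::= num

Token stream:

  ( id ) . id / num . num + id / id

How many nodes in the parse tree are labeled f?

[e [e [t [f ( [e [t [f id]]] )] . [t [f id] / [t [f num] . [t [f num]]]]]] + [t [f id] / [t [f id]]]]

7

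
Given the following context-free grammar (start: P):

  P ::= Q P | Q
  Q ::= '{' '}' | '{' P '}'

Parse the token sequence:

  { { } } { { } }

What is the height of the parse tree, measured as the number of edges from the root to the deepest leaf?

5

[P [Q { [P [Q { }]] }] [P [Q { [P [Q { }]] }]]]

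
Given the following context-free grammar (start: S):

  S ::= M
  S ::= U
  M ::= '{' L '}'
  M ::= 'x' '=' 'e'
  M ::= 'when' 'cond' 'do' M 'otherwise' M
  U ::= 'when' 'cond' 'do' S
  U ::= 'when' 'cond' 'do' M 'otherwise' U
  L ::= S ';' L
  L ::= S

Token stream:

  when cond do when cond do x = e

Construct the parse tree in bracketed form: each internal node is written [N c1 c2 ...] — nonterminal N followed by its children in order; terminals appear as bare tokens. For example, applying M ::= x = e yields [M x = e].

S
U
when cond do S
when cond do U
when cond do when cond do S
when cond do when cond do M
when cond do when cond do x = e

[S [U when cond do [S [U when cond do [S [M x = e]]]]]]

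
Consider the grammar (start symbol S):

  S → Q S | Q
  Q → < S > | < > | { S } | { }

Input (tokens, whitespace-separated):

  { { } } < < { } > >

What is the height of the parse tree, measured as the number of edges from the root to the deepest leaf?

7

[S [Q { [S [Q { }]] }] [S [Q < [S [Q < [S [Q { }]] >]] >]]]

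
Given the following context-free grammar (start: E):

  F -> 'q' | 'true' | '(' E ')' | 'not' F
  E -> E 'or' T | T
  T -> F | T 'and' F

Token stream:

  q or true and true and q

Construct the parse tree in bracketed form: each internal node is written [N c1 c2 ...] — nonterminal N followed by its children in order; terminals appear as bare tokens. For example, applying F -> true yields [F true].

[E [E [T [F q]]] or [T [T [T [F true]] and [F true]] and [F q]]]

E
E or T
T or T
F or T
q or T
q or T and F
q or T and F and F
q or F and F and F
q or true and F and F
q or true and true and F
q or true and true and q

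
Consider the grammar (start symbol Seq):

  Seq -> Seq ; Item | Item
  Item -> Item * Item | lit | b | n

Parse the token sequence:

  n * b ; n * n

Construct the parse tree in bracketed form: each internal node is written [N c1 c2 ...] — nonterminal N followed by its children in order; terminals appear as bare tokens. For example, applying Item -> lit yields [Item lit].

[Seq [Seq [Item [Item n] * [Item b]]] ; [Item [Item n] * [Item n]]]

Seq
Seq ; Item
Item ; Item
Item * Item ; Item
n * Item ; Item
n * b ; Item
n * b ; Item * Item
n * b ; n * Item
n * b ; n * n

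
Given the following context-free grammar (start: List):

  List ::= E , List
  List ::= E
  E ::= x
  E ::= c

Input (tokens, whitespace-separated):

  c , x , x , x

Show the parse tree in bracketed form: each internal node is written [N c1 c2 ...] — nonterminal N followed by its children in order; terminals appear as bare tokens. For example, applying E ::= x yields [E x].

[List [E c] , [List [E x] , [List [E x] , [List [E x]]]]]

List
E , List
c , List
c , E , List
c , x , List
c , x , E , List
c , x , x , List
c , x , x , E
c , x , x , x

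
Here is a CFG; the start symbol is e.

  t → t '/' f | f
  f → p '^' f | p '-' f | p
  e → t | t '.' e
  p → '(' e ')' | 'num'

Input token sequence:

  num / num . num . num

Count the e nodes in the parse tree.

[e [t [t [f [p num]]] / [f [p num]]] . [e [t [f [p num]]] . [e [t [f [p num]]]]]]

3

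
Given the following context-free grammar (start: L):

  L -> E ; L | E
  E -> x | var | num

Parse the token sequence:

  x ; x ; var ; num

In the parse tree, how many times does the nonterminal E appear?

4

[L [E x] ; [L [E x] ; [L [E var] ; [L [E num]]]]]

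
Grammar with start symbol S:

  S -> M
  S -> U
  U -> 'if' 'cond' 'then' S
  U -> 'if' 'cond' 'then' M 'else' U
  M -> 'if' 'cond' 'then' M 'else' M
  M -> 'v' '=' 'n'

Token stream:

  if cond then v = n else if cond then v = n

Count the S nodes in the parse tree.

2

[S [U if cond then [M v = n] else [U if cond then [S [M v = n]]]]]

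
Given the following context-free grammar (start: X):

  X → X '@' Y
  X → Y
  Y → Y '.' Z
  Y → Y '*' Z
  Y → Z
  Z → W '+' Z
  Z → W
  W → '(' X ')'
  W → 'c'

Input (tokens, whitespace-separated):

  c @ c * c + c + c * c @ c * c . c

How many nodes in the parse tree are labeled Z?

9

[X [X [X [Y [Z [W c]]]] @ [Y [Y [Y [Z [W c]]] * [Z [W c] + [Z [W c] + [Z [W c]]]]] * [Z [W c]]]] @ [Y [Y [Y [Z [W c]]] * [Z [W c]]] . [Z [W c]]]]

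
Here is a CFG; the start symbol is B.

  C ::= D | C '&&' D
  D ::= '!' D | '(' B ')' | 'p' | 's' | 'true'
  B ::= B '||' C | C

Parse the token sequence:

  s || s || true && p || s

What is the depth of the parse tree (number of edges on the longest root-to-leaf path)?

[B [B [B [B [C [D s]]] || [C [D s]]] || [C [C [D true]] && [D p]]] || [C [D s]]]

6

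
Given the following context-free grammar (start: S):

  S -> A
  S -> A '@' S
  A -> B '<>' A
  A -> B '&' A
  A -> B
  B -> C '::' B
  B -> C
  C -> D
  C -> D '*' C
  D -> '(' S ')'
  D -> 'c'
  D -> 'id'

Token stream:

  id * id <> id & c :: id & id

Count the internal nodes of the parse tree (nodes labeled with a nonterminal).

[S [A [B [C [D id] * [C [D id]]]] <> [A [B [C [D id]]] & [A [B [C [D c]] :: [B [C [D id]]]] & [A [B [C [D id]]]]]]]]

22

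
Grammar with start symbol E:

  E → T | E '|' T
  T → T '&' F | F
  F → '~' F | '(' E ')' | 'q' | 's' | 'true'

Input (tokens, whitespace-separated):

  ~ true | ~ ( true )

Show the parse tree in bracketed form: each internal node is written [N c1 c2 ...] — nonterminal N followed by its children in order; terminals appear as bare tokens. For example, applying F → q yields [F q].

E
E | T
T | T
F | T
~ F | T
~ true | T
~ true | F
~ true | ~ F
~ true | ~ ( E )
~ true | ~ ( T )
~ true | ~ ( F )
~ true | ~ ( true )

[E [E [T [F ~ [F true]]]] | [T [F ~ [F ( [E [T [F true]]] )]]]]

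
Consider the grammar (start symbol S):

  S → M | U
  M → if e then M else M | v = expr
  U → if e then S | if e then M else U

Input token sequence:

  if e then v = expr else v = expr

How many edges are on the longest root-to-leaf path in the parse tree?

[S [M if e then [M v = expr] else [M v = expr]]]

3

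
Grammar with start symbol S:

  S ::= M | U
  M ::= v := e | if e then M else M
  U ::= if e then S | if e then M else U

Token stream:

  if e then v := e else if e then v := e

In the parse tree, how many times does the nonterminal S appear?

[S [U if e then [M v := e] else [U if e then [S [M v := e]]]]]

2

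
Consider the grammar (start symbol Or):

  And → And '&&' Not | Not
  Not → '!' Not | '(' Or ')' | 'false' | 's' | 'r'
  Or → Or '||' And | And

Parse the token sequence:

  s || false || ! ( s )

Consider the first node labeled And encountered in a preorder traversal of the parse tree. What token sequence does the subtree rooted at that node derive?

[Or [Or [Or [And [Not s]]] || [And [Not false]]] || [And [Not ! [Not ( [Or [And [Not s]]] )]]]]

s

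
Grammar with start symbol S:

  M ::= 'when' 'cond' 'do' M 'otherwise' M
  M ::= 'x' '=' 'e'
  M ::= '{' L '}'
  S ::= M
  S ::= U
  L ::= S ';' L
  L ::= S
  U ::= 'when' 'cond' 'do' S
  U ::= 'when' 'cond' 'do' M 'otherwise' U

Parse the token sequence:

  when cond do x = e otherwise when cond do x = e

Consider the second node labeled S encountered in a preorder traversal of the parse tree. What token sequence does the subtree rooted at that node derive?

x = e

[S [U when cond do [M x = e] otherwise [U when cond do [S [M x = e]]]]]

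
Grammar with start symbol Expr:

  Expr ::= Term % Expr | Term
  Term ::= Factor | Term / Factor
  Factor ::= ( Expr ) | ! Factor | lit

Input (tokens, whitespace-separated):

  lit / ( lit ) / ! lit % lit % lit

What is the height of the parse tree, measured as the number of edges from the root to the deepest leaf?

[Expr [Term [Term [Term [Factor lit]] / [Factor ( [Expr [Term [Factor lit]]] )]] / [Factor ! [Factor lit]]] % [Expr [Term [Factor lit]] % [Expr [Term [Factor lit]]]]]

7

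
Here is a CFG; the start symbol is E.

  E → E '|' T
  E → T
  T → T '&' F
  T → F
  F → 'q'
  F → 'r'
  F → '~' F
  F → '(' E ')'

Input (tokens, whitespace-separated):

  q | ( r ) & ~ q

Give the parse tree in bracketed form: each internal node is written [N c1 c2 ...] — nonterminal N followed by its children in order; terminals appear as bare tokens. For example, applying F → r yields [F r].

[E [E [T [F q]]] | [T [T [F ( [E [T [F r]]] )]] & [F ~ [F q]]]]

E
E | T
T | T
F | T
q | T
q | T & F
q | F & F
q | ( E ) & F
q | ( T ) & F
q | ( F ) & F
q | ( r ) & F
q | ( r ) & ~ F
q | ( r ) & ~ q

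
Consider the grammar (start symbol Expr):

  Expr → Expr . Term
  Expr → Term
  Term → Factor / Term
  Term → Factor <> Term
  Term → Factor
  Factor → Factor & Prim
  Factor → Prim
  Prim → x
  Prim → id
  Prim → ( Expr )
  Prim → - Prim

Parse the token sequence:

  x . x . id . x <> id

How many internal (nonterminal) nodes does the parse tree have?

[Expr [Expr [Expr [Expr [Term [Factor [Prim x]]]] . [Term [Factor [Prim x]]]] . [Term [Factor [Prim id]]]] . [Term [Factor [Prim x]] <> [Term [Factor [Prim id]]]]]

19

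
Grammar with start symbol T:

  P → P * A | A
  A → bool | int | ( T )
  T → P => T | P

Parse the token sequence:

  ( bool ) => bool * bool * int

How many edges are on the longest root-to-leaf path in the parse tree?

6

[T [P [A ( [T [P [A bool]]] )]] => [T [P [P [P [A bool]] * [A bool]] * [A int]]]]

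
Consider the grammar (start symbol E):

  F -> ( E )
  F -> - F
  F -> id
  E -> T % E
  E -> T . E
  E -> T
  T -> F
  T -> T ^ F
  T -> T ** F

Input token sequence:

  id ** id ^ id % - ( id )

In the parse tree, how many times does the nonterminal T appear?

5

[E [T [T [T [F id]] ** [F id]] ^ [F id]] % [E [T [F - [F ( [E [T [F id]]] )]]]]]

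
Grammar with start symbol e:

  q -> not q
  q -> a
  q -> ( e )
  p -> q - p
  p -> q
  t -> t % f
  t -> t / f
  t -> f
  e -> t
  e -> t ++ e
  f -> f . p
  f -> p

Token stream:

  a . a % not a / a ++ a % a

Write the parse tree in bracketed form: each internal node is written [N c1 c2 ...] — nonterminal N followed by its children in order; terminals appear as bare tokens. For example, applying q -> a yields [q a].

[e [t [t [t [f [f [p [q a]]] . [p [q a]]]] % [f [p [q not [q a]]]]] / [f [p [q a]]]] ++ [e [t [t [f [p [q a]]]] % [f [p [q a]]]]]]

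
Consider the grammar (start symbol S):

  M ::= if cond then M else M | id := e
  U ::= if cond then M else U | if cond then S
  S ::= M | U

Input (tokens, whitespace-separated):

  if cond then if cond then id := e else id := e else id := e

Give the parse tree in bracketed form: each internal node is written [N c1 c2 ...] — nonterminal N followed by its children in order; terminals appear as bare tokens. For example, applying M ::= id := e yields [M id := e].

[S [M if cond then [M if cond then [M id := e] else [M id := e]] else [M id := e]]]

S
M
if cond then M else M
if cond then if cond then M else M else M
if cond then if cond then id := e else M else M
if cond then if cond then id := e else id := e else M
if cond then if cond then id := e else id := e else id := e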